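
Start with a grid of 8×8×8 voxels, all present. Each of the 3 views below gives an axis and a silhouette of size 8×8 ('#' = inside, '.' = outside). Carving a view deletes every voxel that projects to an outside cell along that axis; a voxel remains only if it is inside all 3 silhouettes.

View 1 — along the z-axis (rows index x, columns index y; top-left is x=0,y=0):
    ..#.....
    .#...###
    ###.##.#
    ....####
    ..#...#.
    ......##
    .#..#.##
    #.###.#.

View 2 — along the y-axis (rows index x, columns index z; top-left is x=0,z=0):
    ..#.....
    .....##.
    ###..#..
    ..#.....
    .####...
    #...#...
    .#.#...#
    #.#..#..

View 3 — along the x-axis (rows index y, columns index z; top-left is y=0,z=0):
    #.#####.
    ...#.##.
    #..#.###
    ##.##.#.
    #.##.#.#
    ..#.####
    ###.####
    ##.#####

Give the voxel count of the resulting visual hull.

start: 8×8×8 = 512 voxels
step 1: project along z, AND mask (28/64) → |grid| = 224
step 2: project along y, AND mask (20/64) → |grid| = 76
step 3: project along x, AND mask (43/64) → |grid| = 53

53 voxels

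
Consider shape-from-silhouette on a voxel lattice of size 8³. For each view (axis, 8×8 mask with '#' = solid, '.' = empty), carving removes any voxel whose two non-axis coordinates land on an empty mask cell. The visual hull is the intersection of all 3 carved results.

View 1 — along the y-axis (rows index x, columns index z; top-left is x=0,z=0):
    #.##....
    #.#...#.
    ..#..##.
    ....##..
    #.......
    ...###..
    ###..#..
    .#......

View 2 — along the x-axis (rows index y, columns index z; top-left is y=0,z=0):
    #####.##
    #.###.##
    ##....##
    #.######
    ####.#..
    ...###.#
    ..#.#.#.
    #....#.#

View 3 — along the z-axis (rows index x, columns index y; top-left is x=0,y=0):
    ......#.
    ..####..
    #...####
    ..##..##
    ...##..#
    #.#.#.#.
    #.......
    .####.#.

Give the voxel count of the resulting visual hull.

full grid |V| = 512
after view 1 [y-axis, 20 of 64 cells solid] → remaining = 160
after view 2 [x-axis, 39 of 64 cells solid] → remaining = 96
after view 3 [z-axis, 27 of 64 cells solid] → remaining = 33

33 voxels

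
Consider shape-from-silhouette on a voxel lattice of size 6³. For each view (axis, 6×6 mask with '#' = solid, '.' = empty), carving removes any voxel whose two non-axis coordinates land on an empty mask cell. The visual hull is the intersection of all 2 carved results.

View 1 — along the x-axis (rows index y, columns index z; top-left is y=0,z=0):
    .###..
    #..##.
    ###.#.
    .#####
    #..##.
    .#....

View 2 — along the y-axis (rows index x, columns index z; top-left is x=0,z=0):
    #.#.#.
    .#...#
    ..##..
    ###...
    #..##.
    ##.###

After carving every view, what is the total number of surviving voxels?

59 voxels

full grid |V| = 216
after view 1 [x-axis, 19 of 36 cells solid] → remaining = 114
after view 2 [y-axis, 18 of 36 cells solid] → remaining = 59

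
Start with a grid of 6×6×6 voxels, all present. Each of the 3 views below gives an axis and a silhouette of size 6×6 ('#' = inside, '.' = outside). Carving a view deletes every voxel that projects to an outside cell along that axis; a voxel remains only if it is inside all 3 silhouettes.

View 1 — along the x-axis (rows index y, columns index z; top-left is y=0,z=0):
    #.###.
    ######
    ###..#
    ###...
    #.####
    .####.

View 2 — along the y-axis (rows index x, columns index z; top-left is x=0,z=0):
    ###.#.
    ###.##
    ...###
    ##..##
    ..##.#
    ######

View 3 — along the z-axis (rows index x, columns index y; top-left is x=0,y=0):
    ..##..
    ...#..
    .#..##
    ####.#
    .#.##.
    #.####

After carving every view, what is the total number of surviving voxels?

57 voxels

before carving: 216 voxels (6×6×6)
V1 x: intersect with YZ mask (26 set) -- 156 left
V2 y: intersect with XZ mask (25 set) -- 107 left
V3 z: intersect with XY mask (19 set) -- 57 left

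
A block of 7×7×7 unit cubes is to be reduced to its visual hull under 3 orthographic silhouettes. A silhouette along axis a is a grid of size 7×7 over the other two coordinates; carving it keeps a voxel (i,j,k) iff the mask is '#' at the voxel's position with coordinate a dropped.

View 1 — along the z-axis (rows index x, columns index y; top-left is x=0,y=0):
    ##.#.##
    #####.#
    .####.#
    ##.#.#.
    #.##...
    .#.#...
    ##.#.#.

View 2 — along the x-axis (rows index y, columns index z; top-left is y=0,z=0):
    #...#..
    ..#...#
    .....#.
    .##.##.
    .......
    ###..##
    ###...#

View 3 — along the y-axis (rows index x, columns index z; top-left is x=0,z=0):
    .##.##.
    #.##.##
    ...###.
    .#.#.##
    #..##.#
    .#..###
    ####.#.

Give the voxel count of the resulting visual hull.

|visual hull| = 45

full grid |V| = 343
carve view 1 (along z, XY-mask fill 29/49): 203 voxels remain
carve view 2 (along x, YZ-mask fill 18/49): 80 voxels remain
carve view 3 (along y, XZ-mask fill 29/49): 45 voxels remain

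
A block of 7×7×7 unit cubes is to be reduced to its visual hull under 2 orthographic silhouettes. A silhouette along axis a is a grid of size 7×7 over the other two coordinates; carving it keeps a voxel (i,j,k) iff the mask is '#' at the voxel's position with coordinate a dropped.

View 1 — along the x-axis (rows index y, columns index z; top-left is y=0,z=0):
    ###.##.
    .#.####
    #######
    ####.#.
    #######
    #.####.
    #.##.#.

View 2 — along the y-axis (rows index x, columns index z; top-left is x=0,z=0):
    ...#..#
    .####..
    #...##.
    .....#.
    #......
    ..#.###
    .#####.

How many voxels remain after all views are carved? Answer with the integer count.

start: 7×7×7 = 343 voxels
carve view 1 (along x, YZ-mask fill 38/49): 266 voxels remain
carve view 2 (along y, XZ-mask fill 20/49): 112 voxels remain

|visual hull| = 112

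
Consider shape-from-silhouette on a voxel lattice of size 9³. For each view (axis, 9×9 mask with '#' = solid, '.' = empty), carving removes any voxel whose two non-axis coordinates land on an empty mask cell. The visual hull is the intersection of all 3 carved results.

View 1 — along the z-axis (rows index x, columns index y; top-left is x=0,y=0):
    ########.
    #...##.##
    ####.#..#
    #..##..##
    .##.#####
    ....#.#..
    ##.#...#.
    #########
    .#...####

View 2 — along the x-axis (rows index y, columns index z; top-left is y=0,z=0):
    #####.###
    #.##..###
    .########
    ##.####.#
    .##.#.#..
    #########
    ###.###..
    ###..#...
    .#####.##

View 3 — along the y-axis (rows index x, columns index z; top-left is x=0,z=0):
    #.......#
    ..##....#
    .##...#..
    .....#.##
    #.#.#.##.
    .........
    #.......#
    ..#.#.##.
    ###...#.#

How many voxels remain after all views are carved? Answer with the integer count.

initial block: 9^3 = 729
step 1: project along z, AND mask (51/81) → |grid| = 459
step 2: project along x, AND mask (59/81) → |grid| = 329
step 3: project along y, AND mask (27/81) → |grid| = 123

|visual hull| = 123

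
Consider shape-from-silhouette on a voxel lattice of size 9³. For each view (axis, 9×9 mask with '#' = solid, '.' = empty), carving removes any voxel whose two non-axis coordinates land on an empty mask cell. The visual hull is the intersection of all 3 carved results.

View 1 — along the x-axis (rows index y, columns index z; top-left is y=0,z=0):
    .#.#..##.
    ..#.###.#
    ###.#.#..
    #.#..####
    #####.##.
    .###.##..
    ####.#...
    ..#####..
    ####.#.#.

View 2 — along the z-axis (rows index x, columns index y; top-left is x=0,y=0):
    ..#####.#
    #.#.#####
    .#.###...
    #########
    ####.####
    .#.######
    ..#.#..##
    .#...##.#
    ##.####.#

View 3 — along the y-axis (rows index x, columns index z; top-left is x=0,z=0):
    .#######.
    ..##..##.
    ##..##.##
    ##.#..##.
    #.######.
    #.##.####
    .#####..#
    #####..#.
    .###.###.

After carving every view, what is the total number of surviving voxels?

initial block: 9^3 = 729
V1 x: intersect with YZ mask (48 set) -- 432 left
V2 z: intersect with XY mask (56 set) -- 304 left
V3 y: intersect with XZ mask (54 set) -- 214 left

remaining voxels: 214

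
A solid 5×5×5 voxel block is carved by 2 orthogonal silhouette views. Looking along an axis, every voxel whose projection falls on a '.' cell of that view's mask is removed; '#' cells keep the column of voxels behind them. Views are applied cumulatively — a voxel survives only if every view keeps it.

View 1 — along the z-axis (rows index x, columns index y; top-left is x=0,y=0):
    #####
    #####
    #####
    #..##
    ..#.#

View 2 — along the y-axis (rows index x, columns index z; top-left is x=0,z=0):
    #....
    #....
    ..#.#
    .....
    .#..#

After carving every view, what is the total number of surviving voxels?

voxel count = 24

full grid |V| = 125
  1. axis=2 (XY plane), |mask|=20  ⇒  voxels=100
  2. axis=1 (XZ plane), |mask|=6  ⇒  voxels=24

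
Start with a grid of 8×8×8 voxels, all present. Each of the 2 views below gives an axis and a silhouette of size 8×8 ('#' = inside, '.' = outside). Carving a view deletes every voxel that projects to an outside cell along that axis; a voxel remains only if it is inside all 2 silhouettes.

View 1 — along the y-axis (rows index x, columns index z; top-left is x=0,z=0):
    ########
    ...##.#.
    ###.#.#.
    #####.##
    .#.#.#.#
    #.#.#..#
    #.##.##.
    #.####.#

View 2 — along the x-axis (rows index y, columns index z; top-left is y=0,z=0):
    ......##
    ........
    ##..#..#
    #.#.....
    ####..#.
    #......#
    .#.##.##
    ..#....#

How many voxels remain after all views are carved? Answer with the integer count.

before carving: 512 voxels (8×8×8)
  1. axis=1 (XZ plane), |mask|=42  ⇒  voxels=336
  2. axis=0 (YZ plane), |mask|=22  ⇒  voxels=118

remaining voxels: 118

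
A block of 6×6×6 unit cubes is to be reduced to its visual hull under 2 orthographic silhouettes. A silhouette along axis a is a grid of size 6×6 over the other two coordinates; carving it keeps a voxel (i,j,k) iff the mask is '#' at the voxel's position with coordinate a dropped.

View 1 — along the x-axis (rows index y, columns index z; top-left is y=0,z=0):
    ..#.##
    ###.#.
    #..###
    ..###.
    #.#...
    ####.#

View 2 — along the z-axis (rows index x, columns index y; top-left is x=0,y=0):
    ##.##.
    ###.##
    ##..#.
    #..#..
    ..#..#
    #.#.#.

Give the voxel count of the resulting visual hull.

|visual hull| = 63

start: 6×6×6 = 216 voxels
  1. axis=0 (YZ plane), |mask|=21  ⇒  voxels=126
  2. axis=2 (XY plane), |mask|=19  ⇒  voxels=63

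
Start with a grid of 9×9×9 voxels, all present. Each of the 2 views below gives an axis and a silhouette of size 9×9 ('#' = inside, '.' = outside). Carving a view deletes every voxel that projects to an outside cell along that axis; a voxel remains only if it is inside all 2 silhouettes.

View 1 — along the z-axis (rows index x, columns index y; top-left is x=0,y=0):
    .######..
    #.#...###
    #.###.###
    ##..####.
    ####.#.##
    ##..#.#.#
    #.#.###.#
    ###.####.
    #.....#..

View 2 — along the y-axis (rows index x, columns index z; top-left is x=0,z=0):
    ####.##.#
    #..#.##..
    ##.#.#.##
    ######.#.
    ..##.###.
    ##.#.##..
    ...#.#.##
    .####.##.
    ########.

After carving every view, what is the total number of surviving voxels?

start: 9×9×9 = 729 voxels
  1. axis=2 (XY plane), |mask|=51  ⇒  voxels=459
  2. axis=1 (XZ plane), |mask|=52  ⇒  voxels=288

voxel count = 288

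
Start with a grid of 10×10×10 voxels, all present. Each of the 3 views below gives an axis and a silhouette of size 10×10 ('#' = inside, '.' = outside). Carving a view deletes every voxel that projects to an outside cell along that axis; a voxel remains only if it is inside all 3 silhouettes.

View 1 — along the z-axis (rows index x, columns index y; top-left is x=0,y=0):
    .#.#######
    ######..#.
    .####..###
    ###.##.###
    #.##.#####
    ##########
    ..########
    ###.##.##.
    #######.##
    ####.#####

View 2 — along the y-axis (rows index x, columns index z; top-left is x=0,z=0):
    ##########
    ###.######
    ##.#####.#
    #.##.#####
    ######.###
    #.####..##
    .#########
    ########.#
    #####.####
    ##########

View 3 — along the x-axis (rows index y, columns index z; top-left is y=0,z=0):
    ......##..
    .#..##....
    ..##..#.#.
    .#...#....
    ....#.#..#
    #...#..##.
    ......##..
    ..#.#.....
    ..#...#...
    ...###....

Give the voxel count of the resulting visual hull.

|visual hull| = 191

start: 10×10×10 = 1000 voxels
after view 1 [z-axis, 81 of 100 cells solid] → remaining = 810
after view 2 [y-axis, 88 of 100 cells solid] → remaining = 711
after view 3 [x-axis, 27 of 100 cells solid] → remaining = 191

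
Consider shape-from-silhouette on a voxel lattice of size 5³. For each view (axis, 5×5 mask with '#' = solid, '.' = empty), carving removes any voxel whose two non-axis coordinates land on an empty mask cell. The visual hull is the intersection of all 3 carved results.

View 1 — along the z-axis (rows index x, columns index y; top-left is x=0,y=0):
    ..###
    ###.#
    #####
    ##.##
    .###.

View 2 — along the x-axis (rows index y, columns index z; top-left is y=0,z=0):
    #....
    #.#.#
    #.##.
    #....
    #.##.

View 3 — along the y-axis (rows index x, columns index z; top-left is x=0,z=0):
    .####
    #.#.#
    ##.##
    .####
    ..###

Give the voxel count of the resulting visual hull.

full grid |V| = 125
V1 z: intersect with XY mask (19 set) -- 95 left
V2 x: intersect with YZ mask (11 set) -- 43 left
V3 y: intersect with XZ mask (18 set) -- 28 left

remaining voxels: 28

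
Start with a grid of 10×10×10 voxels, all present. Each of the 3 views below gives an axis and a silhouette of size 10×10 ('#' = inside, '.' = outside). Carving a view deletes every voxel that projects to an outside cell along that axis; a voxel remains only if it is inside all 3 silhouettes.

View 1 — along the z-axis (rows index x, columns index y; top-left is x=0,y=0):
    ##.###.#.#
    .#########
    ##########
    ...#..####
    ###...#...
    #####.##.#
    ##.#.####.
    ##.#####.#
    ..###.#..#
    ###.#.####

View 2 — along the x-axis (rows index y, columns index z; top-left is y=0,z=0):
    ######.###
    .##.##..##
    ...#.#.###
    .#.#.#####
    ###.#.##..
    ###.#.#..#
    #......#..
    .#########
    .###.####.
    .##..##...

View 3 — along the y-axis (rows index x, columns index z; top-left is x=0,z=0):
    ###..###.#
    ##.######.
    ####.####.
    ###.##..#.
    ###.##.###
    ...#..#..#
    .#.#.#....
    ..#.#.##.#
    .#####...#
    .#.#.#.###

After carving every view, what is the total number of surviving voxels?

voxel count = 260

start: 10×10×10 = 1000 voxels
carve view 1 (along z, XY-mask fill 71/100): 710 voxels remain
carve view 2 (along x, YZ-mask fill 61/100): 426 voxels remain
carve view 3 (along y, XZ-mask fill 60/100): 260 voxels remain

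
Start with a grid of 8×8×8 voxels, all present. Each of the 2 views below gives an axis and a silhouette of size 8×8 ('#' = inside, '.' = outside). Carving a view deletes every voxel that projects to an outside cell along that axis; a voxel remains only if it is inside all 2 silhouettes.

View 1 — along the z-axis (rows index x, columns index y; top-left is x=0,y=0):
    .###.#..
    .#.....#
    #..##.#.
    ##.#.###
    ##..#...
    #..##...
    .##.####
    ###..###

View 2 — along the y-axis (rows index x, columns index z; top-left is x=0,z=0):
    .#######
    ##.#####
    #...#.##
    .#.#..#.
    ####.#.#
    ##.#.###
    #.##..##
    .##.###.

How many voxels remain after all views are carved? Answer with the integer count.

start: 8×8×8 = 512 voxels
[1] z-view keeps 34 columns → grid now 272
[2] y-view keeps 43 columns → grid now 172

voxel count = 172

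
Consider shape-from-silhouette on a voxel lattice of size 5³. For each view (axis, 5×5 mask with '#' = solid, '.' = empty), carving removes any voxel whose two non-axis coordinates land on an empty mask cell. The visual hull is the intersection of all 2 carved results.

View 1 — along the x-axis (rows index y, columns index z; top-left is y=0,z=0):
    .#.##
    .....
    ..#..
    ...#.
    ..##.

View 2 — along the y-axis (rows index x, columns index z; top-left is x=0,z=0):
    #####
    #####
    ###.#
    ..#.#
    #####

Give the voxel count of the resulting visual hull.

initial block: 5^3 = 125
V1 x: intersect with YZ mask (7 set) -- 35 left
V2 y: intersect with XZ mask (21 set) -- 28 left

|visual hull| = 28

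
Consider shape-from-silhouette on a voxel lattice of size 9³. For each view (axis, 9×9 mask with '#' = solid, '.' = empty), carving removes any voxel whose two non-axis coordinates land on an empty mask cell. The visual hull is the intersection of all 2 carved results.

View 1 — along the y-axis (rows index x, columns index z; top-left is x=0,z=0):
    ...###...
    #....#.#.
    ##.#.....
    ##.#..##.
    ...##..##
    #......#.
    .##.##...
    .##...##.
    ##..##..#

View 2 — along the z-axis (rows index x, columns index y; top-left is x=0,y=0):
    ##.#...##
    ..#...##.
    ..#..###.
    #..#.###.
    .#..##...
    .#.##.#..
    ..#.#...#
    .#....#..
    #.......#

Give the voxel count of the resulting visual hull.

initial block: 9^3 = 729
after view 1 [y-axis, 33 of 81 cells solid] → remaining = 297
after view 2 [z-axis, 31 of 81 cells solid] → remaining = 111

|visual hull| = 111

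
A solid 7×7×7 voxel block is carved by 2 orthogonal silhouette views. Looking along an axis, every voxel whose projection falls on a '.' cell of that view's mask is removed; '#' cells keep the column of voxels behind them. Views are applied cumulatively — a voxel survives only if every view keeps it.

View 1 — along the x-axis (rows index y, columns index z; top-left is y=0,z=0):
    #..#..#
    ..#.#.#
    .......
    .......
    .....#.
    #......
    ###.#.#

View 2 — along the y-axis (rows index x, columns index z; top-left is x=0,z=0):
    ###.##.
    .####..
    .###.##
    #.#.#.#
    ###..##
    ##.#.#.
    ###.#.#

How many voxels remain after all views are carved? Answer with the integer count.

start: 7×7×7 = 343 voxels
step 1: project along x, AND mask (13/49) → |grid| = 91
step 2: project along y, AND mask (32/49) → |grid| = 60

60 voxels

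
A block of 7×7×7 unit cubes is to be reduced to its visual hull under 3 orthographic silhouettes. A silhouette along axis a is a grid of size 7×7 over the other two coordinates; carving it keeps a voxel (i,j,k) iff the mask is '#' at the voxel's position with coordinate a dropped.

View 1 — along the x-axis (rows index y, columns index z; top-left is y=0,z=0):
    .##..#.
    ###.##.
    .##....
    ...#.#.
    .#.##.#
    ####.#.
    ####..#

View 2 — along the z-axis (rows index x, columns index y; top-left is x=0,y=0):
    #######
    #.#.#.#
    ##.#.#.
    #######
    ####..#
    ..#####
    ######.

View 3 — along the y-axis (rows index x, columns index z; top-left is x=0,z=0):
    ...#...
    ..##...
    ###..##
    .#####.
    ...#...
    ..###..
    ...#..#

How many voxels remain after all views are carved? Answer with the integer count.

full grid |V| = 343
carve view 1 (along x, YZ-mask fill 26/49): 182 voxels remain
carve view 2 (along z, XY-mask fill 38/49): 137 voxels remain
carve view 3 (along y, XZ-mask fill 19/49): 56 voxels remain

voxel count = 56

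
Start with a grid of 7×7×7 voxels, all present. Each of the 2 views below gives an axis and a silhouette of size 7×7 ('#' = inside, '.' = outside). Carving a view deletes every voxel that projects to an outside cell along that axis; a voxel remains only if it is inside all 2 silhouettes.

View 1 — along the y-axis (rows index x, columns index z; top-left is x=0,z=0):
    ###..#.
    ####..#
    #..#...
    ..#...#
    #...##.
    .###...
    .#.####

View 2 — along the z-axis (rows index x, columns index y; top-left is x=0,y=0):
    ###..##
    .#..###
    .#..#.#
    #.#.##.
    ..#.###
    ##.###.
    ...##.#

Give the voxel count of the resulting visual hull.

96 voxels

full grid |V| = 343
V1 y: intersect with XZ mask (24 set) -- 168 left
V2 z: intersect with XY mask (28 set) -- 96 left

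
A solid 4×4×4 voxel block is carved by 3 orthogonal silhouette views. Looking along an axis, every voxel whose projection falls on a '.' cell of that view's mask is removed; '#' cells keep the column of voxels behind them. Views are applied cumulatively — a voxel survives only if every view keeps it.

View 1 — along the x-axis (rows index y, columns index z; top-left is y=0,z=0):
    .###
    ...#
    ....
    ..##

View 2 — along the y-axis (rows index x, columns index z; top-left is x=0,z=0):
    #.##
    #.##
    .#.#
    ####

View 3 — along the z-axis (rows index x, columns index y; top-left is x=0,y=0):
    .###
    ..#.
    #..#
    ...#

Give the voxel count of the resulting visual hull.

start: 4×4×4 = 64 voxels
V1 x: intersect with YZ mask (6 set) -- 24 left
V2 y: intersect with XZ mask (12 set) -- 20 left
V3 z: intersect with XY mask (7 set) -- 8 left

8 voxels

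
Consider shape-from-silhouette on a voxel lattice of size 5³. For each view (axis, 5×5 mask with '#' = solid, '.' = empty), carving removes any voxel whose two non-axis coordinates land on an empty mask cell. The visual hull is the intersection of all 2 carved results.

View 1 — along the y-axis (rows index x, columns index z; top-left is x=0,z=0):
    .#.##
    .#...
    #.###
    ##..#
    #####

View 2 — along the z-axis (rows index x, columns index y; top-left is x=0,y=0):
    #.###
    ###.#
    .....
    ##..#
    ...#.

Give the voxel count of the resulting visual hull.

full grid |V| = 125
carve view 1 (along y, XZ-mask fill 16/25): 80 voxels remain
carve view 2 (along z, XY-mask fill 12/25): 30 voxels remain

remaining voxels: 30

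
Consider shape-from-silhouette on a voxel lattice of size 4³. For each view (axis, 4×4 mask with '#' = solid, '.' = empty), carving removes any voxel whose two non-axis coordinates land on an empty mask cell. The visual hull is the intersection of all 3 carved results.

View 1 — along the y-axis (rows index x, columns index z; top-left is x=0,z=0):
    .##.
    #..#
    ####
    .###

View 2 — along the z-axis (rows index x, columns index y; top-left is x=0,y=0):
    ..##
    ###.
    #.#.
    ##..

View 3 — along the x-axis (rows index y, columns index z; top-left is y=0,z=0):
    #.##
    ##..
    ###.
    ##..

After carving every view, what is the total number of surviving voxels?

16 voxels

full grid |V| = 64
  1. axis=1 (XZ plane), |mask|=11  ⇒  voxels=44
  2. axis=2 (XY plane), |mask|=9  ⇒  voxels=24
  3. axis=0 (YZ plane), |mask|=10  ⇒  voxels=16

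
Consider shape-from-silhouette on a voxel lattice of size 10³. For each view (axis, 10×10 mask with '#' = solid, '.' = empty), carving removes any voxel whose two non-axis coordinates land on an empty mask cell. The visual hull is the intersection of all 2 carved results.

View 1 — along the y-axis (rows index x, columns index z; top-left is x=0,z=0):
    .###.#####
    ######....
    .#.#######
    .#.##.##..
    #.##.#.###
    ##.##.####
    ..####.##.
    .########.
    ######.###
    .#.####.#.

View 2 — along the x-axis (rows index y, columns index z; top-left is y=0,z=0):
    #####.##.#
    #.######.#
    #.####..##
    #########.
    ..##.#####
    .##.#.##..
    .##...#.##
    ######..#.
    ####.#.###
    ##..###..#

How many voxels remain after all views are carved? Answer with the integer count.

493 voxels

start: 10×10×10 = 1000 voxels
after view 1 [y-axis, 71 of 100 cells solid] → remaining = 710
after view 2 [x-axis, 70 of 100 cells solid] → remaining = 493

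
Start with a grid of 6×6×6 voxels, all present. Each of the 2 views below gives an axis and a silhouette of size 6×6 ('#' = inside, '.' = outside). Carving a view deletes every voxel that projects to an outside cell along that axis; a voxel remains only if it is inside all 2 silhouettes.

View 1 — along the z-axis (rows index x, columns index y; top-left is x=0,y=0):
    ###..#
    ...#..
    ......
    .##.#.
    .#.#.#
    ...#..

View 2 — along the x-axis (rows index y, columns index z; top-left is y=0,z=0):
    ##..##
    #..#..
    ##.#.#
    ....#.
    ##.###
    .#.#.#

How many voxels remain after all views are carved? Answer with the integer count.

before carving: 216 voxels (6×6×6)
after view 1 [z-axis, 12 of 36 cells solid] → remaining = 72
after view 2 [x-axis, 19 of 36 cells solid] → remaining = 32

remaining voxels: 32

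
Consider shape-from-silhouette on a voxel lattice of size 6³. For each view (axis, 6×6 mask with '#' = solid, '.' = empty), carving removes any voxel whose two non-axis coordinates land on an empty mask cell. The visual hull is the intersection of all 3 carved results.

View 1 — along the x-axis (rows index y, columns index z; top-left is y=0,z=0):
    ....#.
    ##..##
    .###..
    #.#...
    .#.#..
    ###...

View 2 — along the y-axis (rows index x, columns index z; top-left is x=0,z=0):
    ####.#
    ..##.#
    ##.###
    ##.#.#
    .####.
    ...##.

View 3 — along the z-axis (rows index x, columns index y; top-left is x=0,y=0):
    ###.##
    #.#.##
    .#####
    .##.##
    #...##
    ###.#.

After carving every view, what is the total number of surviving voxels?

remaining voxels: 44

initial block: 6^3 = 216
step 1: project along x, AND mask (15/36) → |grid| = 90
step 2: project along y, AND mask (23/36) → |grid| = 56
step 3: project along z, AND mask (25/36) → |grid| = 44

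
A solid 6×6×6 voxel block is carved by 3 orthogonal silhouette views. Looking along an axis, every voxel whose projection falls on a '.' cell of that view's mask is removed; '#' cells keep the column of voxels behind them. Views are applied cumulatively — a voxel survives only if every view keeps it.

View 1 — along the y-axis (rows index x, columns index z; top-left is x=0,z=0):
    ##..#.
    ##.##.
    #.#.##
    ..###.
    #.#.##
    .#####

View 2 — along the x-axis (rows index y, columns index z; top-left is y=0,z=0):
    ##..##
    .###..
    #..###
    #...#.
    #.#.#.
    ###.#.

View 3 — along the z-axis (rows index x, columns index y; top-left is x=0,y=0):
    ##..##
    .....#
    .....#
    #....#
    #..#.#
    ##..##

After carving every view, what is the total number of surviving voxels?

initial block: 6^3 = 216
[1] y-view keeps 23 columns → grid now 138
[2] x-view keeps 20 columns → grid now 83
[3] z-view keeps 15 columns → grid now 37

37 voxels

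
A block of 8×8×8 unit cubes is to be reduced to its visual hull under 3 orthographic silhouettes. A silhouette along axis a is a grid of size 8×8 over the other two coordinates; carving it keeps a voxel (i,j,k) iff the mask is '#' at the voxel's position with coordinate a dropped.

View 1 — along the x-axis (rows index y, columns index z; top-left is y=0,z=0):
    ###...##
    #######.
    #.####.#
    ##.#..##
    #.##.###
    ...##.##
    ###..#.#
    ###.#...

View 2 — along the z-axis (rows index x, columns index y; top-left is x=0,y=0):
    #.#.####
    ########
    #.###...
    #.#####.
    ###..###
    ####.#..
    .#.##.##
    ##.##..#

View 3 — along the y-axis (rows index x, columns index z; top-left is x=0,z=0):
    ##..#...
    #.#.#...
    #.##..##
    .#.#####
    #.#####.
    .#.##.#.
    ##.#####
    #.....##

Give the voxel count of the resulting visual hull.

139 voxels

start: 8×8×8 = 512 voxels
  1. axis=0 (YZ plane), |mask|=42  ⇒  voxels=336
  2. axis=2 (XY plane), |mask|=45  ⇒  voxels=237
  3. axis=1 (XZ plane), |mask|=37  ⇒  voxels=139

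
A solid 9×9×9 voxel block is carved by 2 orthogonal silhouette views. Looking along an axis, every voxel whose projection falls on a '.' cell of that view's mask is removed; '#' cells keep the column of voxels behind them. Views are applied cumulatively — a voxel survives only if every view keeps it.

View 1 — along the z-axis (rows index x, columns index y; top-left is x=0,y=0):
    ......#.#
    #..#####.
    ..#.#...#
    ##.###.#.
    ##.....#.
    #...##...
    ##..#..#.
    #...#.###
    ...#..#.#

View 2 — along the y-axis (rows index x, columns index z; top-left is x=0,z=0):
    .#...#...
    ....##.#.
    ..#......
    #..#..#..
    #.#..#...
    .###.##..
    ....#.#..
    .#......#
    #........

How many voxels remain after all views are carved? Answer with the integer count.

initial block: 9^3 = 729
[1] z-view keeps 35 columns → grid now 315
[2] y-view keeps 22 columns → grid now 88

remaining voxels: 88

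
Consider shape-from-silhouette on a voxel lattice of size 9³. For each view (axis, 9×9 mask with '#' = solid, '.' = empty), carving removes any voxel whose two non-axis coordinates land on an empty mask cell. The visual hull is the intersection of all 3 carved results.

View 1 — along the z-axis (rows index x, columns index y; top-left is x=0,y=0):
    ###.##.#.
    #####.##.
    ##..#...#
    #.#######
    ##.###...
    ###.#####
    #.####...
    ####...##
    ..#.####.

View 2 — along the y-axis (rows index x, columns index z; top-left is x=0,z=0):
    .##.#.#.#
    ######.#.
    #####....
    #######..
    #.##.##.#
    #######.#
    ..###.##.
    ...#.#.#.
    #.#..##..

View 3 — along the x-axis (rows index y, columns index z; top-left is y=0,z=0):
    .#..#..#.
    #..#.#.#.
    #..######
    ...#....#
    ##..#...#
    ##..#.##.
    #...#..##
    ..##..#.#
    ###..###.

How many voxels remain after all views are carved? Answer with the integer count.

voxel count = 141

full grid |V| = 729
V1 z: intersect with XY mask (54 set) -- 486 left
V2 y: intersect with XZ mask (50 set) -- 312 left
V3 x: intersect with YZ mask (39 set) -- 141 left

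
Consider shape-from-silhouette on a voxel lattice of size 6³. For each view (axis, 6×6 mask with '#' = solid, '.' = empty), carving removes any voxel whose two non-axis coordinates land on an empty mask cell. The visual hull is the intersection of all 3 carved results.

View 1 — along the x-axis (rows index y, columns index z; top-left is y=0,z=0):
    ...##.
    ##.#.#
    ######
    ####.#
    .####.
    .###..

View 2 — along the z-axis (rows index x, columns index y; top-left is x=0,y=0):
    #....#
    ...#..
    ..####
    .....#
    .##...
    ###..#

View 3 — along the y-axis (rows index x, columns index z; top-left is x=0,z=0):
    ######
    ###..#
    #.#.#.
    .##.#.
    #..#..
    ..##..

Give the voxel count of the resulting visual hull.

|visual hull| = 29

full grid |V| = 216
V1 x: intersect with YZ mask (24 set) -- 144 left
V2 z: intersect with XY mask (14 set) -- 56 left
V3 y: intersect with XZ mask (20 set) -- 29 left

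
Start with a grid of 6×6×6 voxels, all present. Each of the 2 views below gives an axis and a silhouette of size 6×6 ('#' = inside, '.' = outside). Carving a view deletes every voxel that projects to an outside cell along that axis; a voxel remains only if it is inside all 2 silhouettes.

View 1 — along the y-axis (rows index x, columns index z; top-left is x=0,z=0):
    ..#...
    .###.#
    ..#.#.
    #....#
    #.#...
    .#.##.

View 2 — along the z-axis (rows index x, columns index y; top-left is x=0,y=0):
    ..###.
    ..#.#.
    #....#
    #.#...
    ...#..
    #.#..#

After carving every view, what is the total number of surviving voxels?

|visual hull| = 30

start: 6×6×6 = 216 voxels
carve view 1 (along y, XZ-mask fill 14/36): 84 voxels remain
carve view 2 (along z, XY-mask fill 13/36): 30 voxels remain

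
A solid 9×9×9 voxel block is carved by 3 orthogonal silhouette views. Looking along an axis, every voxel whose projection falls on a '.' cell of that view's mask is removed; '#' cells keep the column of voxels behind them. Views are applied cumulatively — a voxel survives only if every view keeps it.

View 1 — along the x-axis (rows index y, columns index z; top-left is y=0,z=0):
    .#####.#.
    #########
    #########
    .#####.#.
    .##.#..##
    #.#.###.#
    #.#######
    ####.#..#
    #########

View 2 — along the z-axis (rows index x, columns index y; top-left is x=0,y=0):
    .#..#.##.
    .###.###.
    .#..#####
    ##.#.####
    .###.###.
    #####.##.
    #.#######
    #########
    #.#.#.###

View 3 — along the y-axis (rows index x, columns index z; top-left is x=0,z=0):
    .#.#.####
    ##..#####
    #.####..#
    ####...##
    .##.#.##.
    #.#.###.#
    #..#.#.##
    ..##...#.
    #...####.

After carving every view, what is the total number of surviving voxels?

voxel count = 244

initial block: 9^3 = 729
after view 1 [x-axis, 64 of 81 cells solid] → remaining = 576
after view 2 [z-axis, 59 of 81 cells solid] → remaining = 420
after view 3 [y-axis, 49 of 81 cells solid] → remaining = 244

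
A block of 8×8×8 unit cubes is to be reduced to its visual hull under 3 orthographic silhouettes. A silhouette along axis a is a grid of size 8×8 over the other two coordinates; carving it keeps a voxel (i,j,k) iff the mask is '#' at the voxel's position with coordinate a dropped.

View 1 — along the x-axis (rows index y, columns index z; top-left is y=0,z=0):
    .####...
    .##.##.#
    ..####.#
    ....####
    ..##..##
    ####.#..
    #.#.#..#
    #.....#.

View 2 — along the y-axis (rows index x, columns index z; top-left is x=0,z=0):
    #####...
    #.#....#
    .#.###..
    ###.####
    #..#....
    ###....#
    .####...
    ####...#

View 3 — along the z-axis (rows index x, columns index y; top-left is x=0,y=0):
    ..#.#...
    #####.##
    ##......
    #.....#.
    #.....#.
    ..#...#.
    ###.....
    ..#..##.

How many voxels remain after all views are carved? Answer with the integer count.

57 voxels

start: 8×8×8 = 512 voxels
[1] x-view keeps 33 columns → grid now 264
[2] y-view keeps 34 columns → grid now 143
[3] z-view keeps 23 columns → grid now 57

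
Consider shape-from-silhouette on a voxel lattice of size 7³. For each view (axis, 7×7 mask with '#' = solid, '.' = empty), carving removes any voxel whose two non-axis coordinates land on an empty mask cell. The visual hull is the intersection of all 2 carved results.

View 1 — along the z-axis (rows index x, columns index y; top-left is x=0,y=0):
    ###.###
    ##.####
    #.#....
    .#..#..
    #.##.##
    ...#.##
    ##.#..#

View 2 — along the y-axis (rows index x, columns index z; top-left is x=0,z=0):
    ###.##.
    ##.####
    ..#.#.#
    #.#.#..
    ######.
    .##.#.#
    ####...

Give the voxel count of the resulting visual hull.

voxel count = 136

start: 7×7×7 = 343 voxels
step 1: project along z, AND mask (28/49) → |grid| = 196
step 2: project along y, AND mask (31/49) → |grid| = 136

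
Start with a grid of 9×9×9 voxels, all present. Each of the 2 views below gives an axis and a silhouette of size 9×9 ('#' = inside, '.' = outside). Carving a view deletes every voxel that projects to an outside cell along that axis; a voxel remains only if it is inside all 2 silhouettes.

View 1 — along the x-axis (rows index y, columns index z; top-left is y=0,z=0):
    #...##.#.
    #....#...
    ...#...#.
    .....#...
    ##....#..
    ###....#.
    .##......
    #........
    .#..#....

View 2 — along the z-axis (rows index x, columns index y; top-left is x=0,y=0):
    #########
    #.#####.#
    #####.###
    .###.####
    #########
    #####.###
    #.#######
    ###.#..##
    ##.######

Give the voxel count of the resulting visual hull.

initial block: 9^3 = 729
  1. axis=0 (YZ plane), |mask|=21  ⇒  voxels=189
  2. axis=2 (XY plane), |mask|=70  ⇒  voxels=160

remaining voxels: 160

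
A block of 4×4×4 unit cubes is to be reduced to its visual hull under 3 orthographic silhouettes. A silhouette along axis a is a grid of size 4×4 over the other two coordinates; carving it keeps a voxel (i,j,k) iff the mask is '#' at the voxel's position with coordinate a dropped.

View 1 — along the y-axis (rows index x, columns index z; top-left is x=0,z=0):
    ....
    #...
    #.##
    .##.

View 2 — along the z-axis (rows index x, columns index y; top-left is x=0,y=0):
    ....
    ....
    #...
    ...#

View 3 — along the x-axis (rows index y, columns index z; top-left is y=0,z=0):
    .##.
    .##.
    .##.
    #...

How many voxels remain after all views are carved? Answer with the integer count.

1 voxels

full grid |V| = 64
step 1: project along y, AND mask (6/16) → |grid| = 24
step 2: project along z, AND mask (2/16) → |grid| = 5
step 3: project along x, AND mask (7/16) → |grid| = 1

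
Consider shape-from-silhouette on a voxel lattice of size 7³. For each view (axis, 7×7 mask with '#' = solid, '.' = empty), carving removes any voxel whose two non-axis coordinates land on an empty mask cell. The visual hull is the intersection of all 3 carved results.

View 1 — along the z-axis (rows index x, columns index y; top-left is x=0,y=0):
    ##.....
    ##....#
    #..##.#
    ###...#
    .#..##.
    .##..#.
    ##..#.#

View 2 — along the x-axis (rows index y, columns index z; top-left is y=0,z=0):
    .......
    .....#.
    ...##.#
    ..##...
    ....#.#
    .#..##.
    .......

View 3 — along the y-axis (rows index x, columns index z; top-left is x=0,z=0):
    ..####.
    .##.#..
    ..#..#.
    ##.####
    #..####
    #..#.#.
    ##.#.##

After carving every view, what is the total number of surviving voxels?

initial block: 7^3 = 343
V1 z: intersect with XY mask (23 set) -- 161 left
V2 x: intersect with YZ mask (11 set) -- 26 left
V3 y: intersect with XZ mask (28 set) -- 16 left

|visual hull| = 16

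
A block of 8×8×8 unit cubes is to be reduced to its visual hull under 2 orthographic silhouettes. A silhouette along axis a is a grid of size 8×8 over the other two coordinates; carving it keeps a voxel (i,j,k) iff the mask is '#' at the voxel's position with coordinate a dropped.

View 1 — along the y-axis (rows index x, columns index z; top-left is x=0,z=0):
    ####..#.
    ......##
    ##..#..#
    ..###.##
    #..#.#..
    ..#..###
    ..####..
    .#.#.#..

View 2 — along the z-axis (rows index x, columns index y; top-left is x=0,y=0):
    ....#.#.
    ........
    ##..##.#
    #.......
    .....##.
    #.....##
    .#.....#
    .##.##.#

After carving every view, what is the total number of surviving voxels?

full grid |V| = 512
carve view 1 (along y, XZ-mask fill 30/64): 240 voxels remain
carve view 2 (along z, XY-mask fill 20/64): 76 voxels remain

voxel count = 76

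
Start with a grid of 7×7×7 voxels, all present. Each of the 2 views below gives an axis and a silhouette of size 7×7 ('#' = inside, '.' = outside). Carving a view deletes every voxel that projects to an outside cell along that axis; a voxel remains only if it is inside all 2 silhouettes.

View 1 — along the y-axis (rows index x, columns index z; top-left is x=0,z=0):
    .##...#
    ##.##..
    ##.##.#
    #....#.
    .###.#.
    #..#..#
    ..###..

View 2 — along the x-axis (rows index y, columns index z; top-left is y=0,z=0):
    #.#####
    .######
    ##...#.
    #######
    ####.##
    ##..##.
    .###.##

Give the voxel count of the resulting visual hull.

start: 7×7×7 = 343 voxels
V1 y: intersect with XZ mask (24 set) -- 168 left
V2 x: intersect with YZ mask (37 set) -- 125 left

125 voxels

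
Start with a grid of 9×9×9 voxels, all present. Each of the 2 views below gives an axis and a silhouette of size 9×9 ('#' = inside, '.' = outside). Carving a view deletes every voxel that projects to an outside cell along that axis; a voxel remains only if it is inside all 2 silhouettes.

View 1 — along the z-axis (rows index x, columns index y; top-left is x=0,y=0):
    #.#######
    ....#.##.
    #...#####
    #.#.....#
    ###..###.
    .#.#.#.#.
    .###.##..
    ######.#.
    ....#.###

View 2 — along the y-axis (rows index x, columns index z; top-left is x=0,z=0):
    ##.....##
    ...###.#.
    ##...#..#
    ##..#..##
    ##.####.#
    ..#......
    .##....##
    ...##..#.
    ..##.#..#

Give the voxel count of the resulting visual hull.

voxel count = 186

start: 9×9×9 = 729 voxels
[1] z-view keeps 46 columns → grid now 414
[2] y-view keeps 36 columns → grid now 186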